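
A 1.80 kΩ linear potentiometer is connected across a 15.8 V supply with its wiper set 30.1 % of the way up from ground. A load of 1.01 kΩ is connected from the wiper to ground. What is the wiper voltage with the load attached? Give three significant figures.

V ≈ 3.46 V

The wiper splits the pot into (1−α)R = 1258 Ω above and αR = 541.8 Ω below.
Lower section ‖ load = 352.6 Ω.
V_wiper = 15.8 × 352.6/(1258 + 352.6) = 3.46 V.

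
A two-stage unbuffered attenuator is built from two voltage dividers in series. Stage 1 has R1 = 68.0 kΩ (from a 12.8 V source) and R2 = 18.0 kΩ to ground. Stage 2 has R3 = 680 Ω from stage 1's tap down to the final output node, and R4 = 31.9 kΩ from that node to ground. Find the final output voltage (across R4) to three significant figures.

V_out ≈ 1.83 V

Stage 2 presents R3+R4 = 32580 Ω as a load on stage 1's tap.
Stage 1's lower leg becomes R2‖(R3+R4) = 11590 Ω, so V_mid = 12.8 × 11590/79590 = 1.865 V.
Stage 2 is itself unloaded: V_out = V_mid × R4/(R3+R4) = 1.865 × 31900/32580 = 1.83 V.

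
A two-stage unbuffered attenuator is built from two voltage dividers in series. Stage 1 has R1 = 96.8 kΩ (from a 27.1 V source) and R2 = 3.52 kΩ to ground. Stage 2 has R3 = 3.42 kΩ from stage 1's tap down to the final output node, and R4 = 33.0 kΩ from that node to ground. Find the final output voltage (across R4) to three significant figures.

V_out ≈ 0.788 V

Stage 2 presents R3+R4 = 36.42 kΩ as a load on stage 1's tap.
Stage 1's lower leg becomes R2‖(R3+R4) = 3.210 kΩ, so V_mid = 27.1 × 3.210/100.0 = 0.8698 V.
Stage 2 is itself unloaded: V_out = V_mid × R4/(R3+R4) = 0.8698 × 33.0/36.42 = 0.788 V.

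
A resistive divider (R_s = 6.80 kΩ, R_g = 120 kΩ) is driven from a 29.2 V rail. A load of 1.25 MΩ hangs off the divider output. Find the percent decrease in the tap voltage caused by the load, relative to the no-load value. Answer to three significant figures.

The divider's output (Thévenin) resistance is R_s‖R_g = 6.435 kΩ.
Fractional drop under load = R_th/(R_th + R_L) = 6.435 / (6.435 + 1250) = 0.005122.
So the output falls by 0.512 %.

0.512 %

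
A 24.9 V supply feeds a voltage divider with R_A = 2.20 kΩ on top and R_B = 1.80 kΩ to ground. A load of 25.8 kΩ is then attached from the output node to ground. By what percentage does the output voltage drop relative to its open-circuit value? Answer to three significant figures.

3.70 %

The divider's output (Thévenin) resistance is R_A‖R_B = 0.9900 kΩ.
Fractional drop under load = R_th/(R_th + R_L) = 0.9900 / (0.9900 + 25.8) = 0.03695.
So the output falls by 3.70 %.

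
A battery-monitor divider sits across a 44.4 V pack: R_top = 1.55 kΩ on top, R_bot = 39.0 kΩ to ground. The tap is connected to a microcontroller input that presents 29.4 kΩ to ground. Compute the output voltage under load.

V_out ≈ 40.6 V

The load sits in parallel with R_bot: R_bot‖R_L = (39.0 × 29.4) / (39.0 + 29.4) = 16.76 kΩ.
V_out = 44.4 × 16.76 / (1.55 + 16.76) = 44.4 × 16.76/18.31 = 40.6 V.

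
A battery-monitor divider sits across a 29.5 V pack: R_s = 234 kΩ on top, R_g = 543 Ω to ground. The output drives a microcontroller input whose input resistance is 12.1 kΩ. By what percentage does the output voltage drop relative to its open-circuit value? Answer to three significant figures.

4.29 %

The divider's output (Thévenin) resistance is R_s‖R_g = 541.7 Ω.
Fractional drop under load = R_th/(R_th + R_L) = 541.7 / (541.7 + 12100) = 0.04285.
So the output falls by 4.29 %.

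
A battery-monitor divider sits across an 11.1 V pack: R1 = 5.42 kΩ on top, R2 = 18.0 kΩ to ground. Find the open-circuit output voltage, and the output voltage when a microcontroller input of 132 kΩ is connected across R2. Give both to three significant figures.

Open-circuit: V = 11.1 × 18.0/(5.42 + 18.0) = 8.53 V.
With the load, R2 becomes R2‖R_L = 15.84 kΩ, so V = 11.1 × 15.84/21.26 = 8.27 V.

Unloaded: 8.53 V; loaded: 8.27 V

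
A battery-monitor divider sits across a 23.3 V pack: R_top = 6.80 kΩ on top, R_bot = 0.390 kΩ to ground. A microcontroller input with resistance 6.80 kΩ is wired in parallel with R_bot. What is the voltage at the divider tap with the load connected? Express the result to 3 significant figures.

The load sits in parallel with R_bot: R_bot‖R_L = (390 × 6800) / (390 + 6800) = 368.8 Ω.
V_out = 23.3 × 368.8 / (6800 + 368.8) = 23.3 × 368.8/7169 = 1.20 V.

V_out ≈ 1.20 V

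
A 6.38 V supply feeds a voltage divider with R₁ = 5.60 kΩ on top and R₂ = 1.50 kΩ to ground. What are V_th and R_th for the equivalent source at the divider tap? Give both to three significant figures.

V_th is the open-circuit tap voltage: 6.38 × 1.50/(5.60 + 1.50) = 1.35 V.
With the supply zeroed, R₁ and R₂ appear in parallel from the tap: R_th = R₁‖R₂ = (5.60 × 1.50)/7.100 = 1.18 kΩ.

V_th = 1.35 V, R_th = 1.18 kΩ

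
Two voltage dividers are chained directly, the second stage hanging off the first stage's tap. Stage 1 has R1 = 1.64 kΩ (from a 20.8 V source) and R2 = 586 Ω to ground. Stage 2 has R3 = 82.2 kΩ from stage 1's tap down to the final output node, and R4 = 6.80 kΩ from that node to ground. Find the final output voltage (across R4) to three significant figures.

Stage 2 presents R3+R4 = 89000 Ω as a load on stage 1's tap.
Stage 1's lower leg becomes R2‖(R3+R4) = 582.2 Ω, so V_mid = 20.8 × 582.2/2222 = 5.449 V.
Stage 2 is itself unloaded: V_out = V_mid × R4/(R3+R4) = 5.449 × 6800/89000 = 0.416 V.

V_out ≈ 0.416 V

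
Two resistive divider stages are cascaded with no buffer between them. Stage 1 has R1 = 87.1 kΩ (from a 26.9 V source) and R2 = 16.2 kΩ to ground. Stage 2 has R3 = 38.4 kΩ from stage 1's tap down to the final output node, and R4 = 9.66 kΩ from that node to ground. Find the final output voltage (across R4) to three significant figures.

Stage 2 presents R3+R4 = 48.06 kΩ as a load on stage 1's tap.
Stage 1's lower leg becomes R2‖(R3+R4) = 12.12 kΩ, so V_mid = 26.9 × 12.12/99.22 = 3.285 V.
Stage 2 is itself unloaded: V_out = V_mid × R4/(R3+R4) = 3.285 × 9.66/48.06 = 0.660 V.

V_out ≈ 0.660 V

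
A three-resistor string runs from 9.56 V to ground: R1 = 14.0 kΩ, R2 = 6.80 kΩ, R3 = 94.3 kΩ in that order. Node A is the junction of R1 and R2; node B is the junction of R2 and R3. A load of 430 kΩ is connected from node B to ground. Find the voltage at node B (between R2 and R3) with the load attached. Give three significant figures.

At node B, R3 is in parallel with the load: R3‖R_L = 77.34 kΩ.
Below node A the resistance is R2 + (R3‖R_L) = 84.14 kΩ, so V_A = 9.56 × 84.14/98.14 = 8.196 V.
Then V_B = V_A × (R3‖R_L)/(R2 + R3‖R_L) = 8.196 × 77.34/84.14 = 7.53 V.

V ≈ 7.53 V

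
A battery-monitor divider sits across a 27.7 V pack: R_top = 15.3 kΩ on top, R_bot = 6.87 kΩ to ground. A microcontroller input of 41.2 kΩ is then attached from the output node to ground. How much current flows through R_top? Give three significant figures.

R_bot‖R_L = 5.888 kΩ, so the source sees R_top + R_bot‖R_L = 21.19 kΩ.
I = 27.7 V / 21.19 kΩ = 1.31 mA.

I ≈ 1.31 mA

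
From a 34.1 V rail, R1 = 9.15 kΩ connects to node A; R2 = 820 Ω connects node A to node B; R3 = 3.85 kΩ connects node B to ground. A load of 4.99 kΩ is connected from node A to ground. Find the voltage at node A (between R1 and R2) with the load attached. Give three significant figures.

Below node A the series string R2+R3 = 4670 Ω sits in parallel with the 4990 Ω load: 2412 Ω.
V_A = 34.1 × 2412/(9150 + 2412) = 7.11 V.

V ≈ 7.11 V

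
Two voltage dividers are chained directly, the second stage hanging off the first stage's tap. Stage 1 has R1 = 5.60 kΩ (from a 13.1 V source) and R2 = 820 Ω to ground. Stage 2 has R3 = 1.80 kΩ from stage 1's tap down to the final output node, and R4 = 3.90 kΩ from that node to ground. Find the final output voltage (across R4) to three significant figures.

Stage 2 presents R3+R4 = 5700 Ω as a load on stage 1's tap.
Stage 1's lower leg becomes R2‖(R3+R4) = 716.9 Ω, so V_mid = 13.1 × 716.9/6317 = 1.487 V.
Stage 2 is itself unloaded: V_out = V_mid × R4/(R3+R4) = 1.487 × 3900/5700 = 1.02 V.

V_out ≈ 1.02 V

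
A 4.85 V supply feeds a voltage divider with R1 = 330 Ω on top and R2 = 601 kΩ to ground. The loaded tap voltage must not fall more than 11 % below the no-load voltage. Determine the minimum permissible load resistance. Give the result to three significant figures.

R_L(min) ≈ 2.67 kΩ

Output resistance R_th = R1‖R2 = (330 × 601000)/601300 = 329.8 Ω.
The fractional drop is R_th/(R_th + R_L); requiring this ≤ 0.110 gives R_L ≥ R_th(1/0.110 − 1) = 329.8 × 8.091 = 2.67 kΩ.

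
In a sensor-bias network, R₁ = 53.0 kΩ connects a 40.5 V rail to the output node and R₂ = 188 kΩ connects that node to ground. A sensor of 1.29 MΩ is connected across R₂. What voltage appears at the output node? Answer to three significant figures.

V_out ≈ 30.6 V

The load sits in parallel with R₂: R₂‖R_L = (188 × 1290) / (188 + 1290) = 164.1 kΩ.
V_out = 40.5 × 164.1 / (53.0 + 164.1) = 40.5 × 164.1/217.1 = 30.6 V.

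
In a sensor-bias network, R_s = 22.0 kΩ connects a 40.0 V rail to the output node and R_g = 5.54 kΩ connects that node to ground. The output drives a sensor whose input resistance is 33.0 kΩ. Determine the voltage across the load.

The load sits in parallel with R_g: R_g‖R_L = (5.54 × 33.0) / (5.54 + 33.0) = 4.744 kΩ.
V_out = 40.0 × 4.744 / (22.0 + 4.744) = 40.0 × 4.744/26.74 = 7.09 V.

V_out ≈ 7.09 V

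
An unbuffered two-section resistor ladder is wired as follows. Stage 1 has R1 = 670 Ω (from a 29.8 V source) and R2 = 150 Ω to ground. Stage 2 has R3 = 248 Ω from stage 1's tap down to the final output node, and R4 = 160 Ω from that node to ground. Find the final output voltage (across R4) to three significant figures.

V_out ≈ 1.64 V

Stage 2 presents R3+R4 = 408.0 Ω as a load on stage 1's tap.
Stage 1's lower leg becomes R2‖(R3+R4) = 109.7 Ω, so V_mid = 29.8 × 109.7/779.7 = 4.192 V.
Stage 2 is itself unloaded: V_out = V_mid × R4/(R3+R4) = 4.192 × 160/408.0 = 1.64 V.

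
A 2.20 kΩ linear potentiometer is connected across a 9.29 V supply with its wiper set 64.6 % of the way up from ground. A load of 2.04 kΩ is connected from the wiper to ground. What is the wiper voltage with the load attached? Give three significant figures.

V ≈ 4.81 V

The wiper splits the pot into (1−α)R = 778.8 Ω above and αR = 1421 Ω below.
Lower section ‖ load = 837.6 Ω.
V_wiper = 9.29 × 837.6/(778.8 + 837.6) = 4.81 V.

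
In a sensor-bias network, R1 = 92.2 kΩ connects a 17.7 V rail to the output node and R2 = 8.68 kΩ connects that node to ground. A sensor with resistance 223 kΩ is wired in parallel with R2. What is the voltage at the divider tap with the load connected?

V_out ≈ 1.47 V

The load sits in parallel with R2: R2‖R_L = (8.68 × 223) / (8.68 + 223) = 8.355 kΩ.
V_out = 17.7 × 8.355 / (92.2 + 8.355) = 17.7 × 8.355/100.6 = 1.47 V.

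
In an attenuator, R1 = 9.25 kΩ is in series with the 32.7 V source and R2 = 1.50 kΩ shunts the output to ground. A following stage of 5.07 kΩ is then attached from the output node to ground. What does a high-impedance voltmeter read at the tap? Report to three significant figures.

V_out ≈ 3.64 V

The load sits in parallel with R2: R2‖R_L = (1.50 × 5.07) / (1.50 + 5.07) = 1.158 kΩ.
V_out = 32.7 × 1.158 / (9.25 + 1.158) = 32.7 × 1.158/10.41 = 3.64 V.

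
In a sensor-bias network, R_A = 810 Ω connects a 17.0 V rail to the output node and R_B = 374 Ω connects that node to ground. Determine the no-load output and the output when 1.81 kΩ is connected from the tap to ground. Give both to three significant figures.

Unloaded: 5.37 V; loaded: 4.70 V

Open-circuit: V = 17.0 × 374/(810 + 374) = 5.37 V.
With the load, R_B becomes R_B‖R_L = 310.0 Ω, so V = 17.0 × 310.0/1120 = 4.70 V.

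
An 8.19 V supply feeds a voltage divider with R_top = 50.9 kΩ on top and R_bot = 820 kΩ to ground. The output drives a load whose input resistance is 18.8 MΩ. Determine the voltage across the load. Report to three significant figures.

The load sits in parallel with R_bot: R_bot‖R_L = (820 × 18800) / (820 + 18800) = 785.7 kΩ.
V_out = 8.19 × 785.7 / (50.9 + 785.7) = 8.19 × 785.7/836.6 = 7.69 V.

V_out ≈ 7.69 V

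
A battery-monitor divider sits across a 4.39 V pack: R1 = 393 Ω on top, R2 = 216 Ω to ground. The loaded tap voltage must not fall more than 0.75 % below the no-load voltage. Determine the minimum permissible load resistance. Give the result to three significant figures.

Output resistance R_th = R1‖R2 = (393 × 216)/609.0 = 139.4 Ω.
The fractional drop is R_th/(R_th + R_L); requiring this ≤ 0.00750 gives R_L ≥ R_th(1/0.00750 − 1) = 139.4 × 132.3 = 18.4 kΩ.

R_L(min) ≈ 18.4 kΩ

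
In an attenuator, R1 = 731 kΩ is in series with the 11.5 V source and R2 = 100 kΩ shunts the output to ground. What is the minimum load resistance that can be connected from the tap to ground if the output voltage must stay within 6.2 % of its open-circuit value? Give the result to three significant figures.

Output resistance R_th = R1‖R2 = (731 × 100)/831.0 = 87.97 kΩ.
The fractional drop is R_th/(R_th + R_L); requiring this ≤ 0.0620 gives R_L ≥ R_th(1/0.0620 − 1) = 87.97 × 15.13 = 1.33 MΩ.

R_L(min) ≈ 1.33 MΩ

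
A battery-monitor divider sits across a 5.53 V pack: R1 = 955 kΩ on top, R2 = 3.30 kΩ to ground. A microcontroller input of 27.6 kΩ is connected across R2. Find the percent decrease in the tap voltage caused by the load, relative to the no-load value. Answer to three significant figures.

10.6 %

Unloaded V = 5.53 × 3.30/958.3 = 0.019043 V.
Loaded: R2‖R_L = 2.948 kΩ, giving V = 5.53 × 2.948/957.9 = 0.017016 V.
Drop = (0.019043 − 0.017016) / 0.019043 = 10.6 %.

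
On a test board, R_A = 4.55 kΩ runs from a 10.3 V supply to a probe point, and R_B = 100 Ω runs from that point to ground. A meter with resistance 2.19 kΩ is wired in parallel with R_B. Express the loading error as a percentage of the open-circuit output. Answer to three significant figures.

The divider's output (Thévenin) resistance is R_A‖R_B = 97.85 Ω.
Fractional drop under load = R_th/(R_th + R_L) = 97.85 / (97.85 + 2190) = 0.04277.
So the output falls by 4.28 %.

4.28 %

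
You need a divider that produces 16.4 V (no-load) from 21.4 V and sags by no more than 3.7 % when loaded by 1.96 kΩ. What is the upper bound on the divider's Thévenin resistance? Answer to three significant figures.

R_th ≤ 75.3 Ω

Loading drop = R_th/(R_th + R_L) ≤ 0.0370, so R_th ≤ R_L · ε/(1−ε) = 1.96 kΩ × 0.0370/0.9630 = 75.3 Ω.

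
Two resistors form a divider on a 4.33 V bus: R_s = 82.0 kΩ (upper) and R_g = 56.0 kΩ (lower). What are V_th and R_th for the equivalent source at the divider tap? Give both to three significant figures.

V_th is the open-circuit tap voltage: 4.33 × 56.0/(82.0 + 56.0) = 1.76 V.
With the supply zeroed, R_s and R_g appear in parallel from the tap: R_th = R_s‖R_g = (82.0 × 56.0)/138.0 = 33.3 kΩ.

V_th = 1.76 V, R_th = 33.3 kΩ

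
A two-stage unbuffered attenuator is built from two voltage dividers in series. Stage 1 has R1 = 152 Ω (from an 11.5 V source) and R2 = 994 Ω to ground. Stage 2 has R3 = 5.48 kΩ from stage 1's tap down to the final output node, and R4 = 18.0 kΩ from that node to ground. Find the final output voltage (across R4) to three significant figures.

Stage 2 presents R3+R4 = 23480 Ω as a load on stage 1's tap.
Stage 1's lower leg becomes R2‖(R3+R4) = 953.6 Ω, so V_mid = 11.5 × 953.6/1106 = 9.919 V.
Stage 2 is itself unloaded: V_out = V_mid × R4/(R3+R4) = 9.919 × 18000/23480 = 7.60 V.

V_out ≈ 7.60 V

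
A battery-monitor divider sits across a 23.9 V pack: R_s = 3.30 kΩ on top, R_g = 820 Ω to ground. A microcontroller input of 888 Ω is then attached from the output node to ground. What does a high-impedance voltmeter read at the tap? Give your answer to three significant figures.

The load sits in parallel with R_g: R_g‖R_L = (820 × 888) / (820 + 888) = 426.3 Ω.
V_out = 23.9 × 426.3 / (3300 + 426.3) = 23.9 × 426.3/3726 = 2.73 V.

V_out ≈ 2.73 V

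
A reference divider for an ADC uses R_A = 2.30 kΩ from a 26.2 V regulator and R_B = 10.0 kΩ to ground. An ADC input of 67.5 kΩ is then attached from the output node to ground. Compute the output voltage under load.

V_out ≈ 20.7 V

The load sits in parallel with R_B: R_B‖R_L = (10.0 × 67.5) / (10.0 + 67.5) = 8.710 kΩ.
V_out = 26.2 × 8.710 / (2.30 + 8.710) = 26.2 × 8.710/11.01 = 20.7 V.
(Unloaded it would have been 21.3 V.)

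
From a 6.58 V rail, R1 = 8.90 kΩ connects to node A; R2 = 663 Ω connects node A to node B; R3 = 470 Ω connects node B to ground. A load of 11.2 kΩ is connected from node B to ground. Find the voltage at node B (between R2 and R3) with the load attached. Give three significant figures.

At node B, R3 is in parallel with the load: R3‖R_L = 451.1 Ω.
Below node A the resistance is R2 + (R3‖R_L) = 1114 Ω, so V_A = 6.58 × 1114/10010 = 0.7320 V.
Then V_B = V_A × (R3‖R_L)/(R2 + R3‖R_L) = 0.7320 × 451.1/1114 = 0.296 V.

V ≈ 0.296 V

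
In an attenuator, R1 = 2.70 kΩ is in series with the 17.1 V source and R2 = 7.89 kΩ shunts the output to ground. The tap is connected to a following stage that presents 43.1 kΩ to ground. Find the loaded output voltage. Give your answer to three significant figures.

V_out ≈ 12.2 V

The load sits in parallel with R2: R2‖R_L = (7.89 × 43.1) / (7.89 + 43.1) = 6.669 kΩ.
V_out = 17.1 × 6.669 / (2.70 + 6.669) = 17.1 × 6.669/9.369 = 12.2 V.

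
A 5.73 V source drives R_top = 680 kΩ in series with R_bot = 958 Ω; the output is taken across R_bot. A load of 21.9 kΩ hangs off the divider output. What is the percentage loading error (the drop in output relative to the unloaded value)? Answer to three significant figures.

4.19 %

The divider's output (Thévenin) resistance is R_top‖R_bot = 956.7 Ω.
Fractional drop under load = R_th/(R_th + R_L) = 956.7 / (956.7 + 21900) = 0.04185.
So the output falls by 4.19 %.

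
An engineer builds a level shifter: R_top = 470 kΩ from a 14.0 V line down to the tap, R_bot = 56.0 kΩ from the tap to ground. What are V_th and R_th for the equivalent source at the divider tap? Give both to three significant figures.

V_th is the open-circuit tap voltage: 14.0 × 56.0/(470 + 56.0) = 1.49 V.
With the supply zeroed, R_top and R_bot appear in parallel from the tap: R_th = R_top‖R_bot = (470 × 56.0)/526.0 = 50.0 kΩ.

V_th = 1.49 V, R_th = 50.0 kΩ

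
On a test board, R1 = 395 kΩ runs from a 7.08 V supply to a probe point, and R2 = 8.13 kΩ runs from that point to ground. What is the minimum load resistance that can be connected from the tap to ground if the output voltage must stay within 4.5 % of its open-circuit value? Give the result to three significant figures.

R_L(min) ≈ 169 kΩ

Output resistance R_th = R1‖R2 = (395 × 8.13)/403.1 = 7.966 kΩ.
The fractional drop is R_th/(R_th + R_L); requiring this ≤ 0.0450 gives R_L ≥ R_th(1/0.0450 − 1) = 7.966 × 21.22 = 169 kΩ.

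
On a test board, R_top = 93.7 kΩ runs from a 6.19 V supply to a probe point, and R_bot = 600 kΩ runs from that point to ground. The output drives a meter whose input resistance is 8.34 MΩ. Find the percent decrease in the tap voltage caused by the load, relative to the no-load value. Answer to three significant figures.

The divider's output (Thévenin) resistance is R_top‖R_bot = 81.04 kΩ.
Fractional drop under load = R_th/(R_th + R_L) = 81.04 / (81.04 + 8340) = 0.009624.
So the output falls by 0.962 %.

0.962 %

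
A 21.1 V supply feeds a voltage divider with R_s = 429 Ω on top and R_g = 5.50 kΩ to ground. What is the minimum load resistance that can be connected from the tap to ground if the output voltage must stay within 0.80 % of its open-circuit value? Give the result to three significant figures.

Output resistance R_th = R_s‖R_g = (429 × 5500)/5929 = 398.0 Ω.
The fractional drop is R_th/(R_th + R_L); requiring this ≤ 0.00800 gives R_L ≥ R_th(1/0.00800 − 1) = 398.0 × 124.0 = 49.3 kΩ.

R_L(min) ≈ 49.3 kΩ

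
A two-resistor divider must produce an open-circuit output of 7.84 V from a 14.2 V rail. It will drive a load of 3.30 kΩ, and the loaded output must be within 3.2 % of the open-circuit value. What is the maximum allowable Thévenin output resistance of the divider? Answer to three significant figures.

R_th ≤ 109 Ω

Loading drop = R_th/(R_th + R_L) ≤ 0.0320, so R_th ≤ R_L · ε/(1−ε) = 3.30 kΩ × 0.0320/0.9680 = 109 Ω.
(Any R1, R2 with R2/(R1+R2) = 0.552 and R1‖R2 ≤ 109 Ω will meet the spec.)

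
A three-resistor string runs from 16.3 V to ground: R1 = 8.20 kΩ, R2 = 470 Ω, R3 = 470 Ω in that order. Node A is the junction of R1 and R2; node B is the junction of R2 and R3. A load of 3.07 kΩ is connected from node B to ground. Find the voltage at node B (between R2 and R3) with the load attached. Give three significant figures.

V ≈ 0.732 V

At node B, R3 is in parallel with the load: R3‖R_L = 407.6 Ω.
Below node A the resistance is R2 + (R3‖R_L) = 877.6 Ω, so V_A = 16.3 × 877.6/9078 = 1.576 V.
Then V_B = V_A × (R3‖R_L)/(R2 + R3‖R_L) = 1.576 × 407.6/877.6 = 0.732 V.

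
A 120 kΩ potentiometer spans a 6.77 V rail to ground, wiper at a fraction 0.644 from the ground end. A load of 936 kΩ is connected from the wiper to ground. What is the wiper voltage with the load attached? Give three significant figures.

The wiper splits the pot into (1−α)R = 42.72 kΩ above and αR = 77.28 kΩ below.
Lower section ‖ load = 71.39 kΩ.
V_wiper = 6.77 × 71.39/(42.72 + 71.39) = 4.24 V.

V ≈ 4.24 V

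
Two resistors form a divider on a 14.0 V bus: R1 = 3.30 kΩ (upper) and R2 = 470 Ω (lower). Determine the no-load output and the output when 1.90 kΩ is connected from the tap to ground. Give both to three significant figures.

Open-circuit: V = 14.0 × 470/(3300 + 470) = 1.75 V.
With the load, R2 becomes R2‖R_L = 376.8 Ω, so V = 14.0 × 376.8/3677 = 1.43 V.

Unloaded: 1.75 V; loaded: 1.43 V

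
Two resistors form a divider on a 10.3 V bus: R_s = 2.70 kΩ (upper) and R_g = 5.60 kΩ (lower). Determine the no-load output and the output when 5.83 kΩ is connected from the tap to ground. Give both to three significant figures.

Unloaded: 6.95 V; loaded: 5.29 V

Open-circuit: V = 10.3 × 5.60/(2.70 + 5.60) = 6.95 V.
With the load, R_g becomes R_g‖R_L = 2.856 kΩ, so V = 10.3 × 2.856/5.556 = 5.29 V.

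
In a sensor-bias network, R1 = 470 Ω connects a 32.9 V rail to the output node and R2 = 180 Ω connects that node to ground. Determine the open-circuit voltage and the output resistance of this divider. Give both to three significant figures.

V_th is the open-circuit tap voltage: 32.9 × 180/(470 + 180) = 9.11 V.
With the supply zeroed, R1 and R2 appear in parallel from the tap: R_th = R1‖R2 = (470 × 180)/650.0 = 130 Ω.

V_th = 9.11 V, R_th = 130 Ω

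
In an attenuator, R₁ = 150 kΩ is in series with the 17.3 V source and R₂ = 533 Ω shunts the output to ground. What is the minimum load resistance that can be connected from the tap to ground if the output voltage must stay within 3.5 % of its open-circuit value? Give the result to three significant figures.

Output resistance R_th = R₁‖R₂ = (150000 × 533)/150500 = 531.1 Ω.
The fractional drop is R_th/(R_th + R_L); requiring this ≤ 0.0350 gives R_L ≥ R_th(1/0.0350 − 1) = 531.1 × 27.57 = 14.6 kΩ.

R_L(min) ≈ 14.6 kΩ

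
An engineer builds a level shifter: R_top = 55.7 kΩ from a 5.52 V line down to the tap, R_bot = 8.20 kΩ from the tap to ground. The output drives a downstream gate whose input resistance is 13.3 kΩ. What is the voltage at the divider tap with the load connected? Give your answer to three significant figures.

V_out ≈ 0.461 V

The load sits in parallel with R_bot: R_bot‖R_L = (8.20 × 13.3) / (8.20 + 13.3) = 5.073 kΩ.
V_out = 5.52 × 5.073 / (55.7 + 5.073) = 5.52 × 5.073/60.77 = 0.461 V.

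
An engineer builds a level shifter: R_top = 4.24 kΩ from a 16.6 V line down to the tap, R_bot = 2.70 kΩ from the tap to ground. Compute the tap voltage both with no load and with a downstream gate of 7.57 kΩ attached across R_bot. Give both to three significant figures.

Open-circuit: V = 16.6 × 2.70/(4.24 + 2.70) = 6.46 V.
With the load, R_bot becomes R_bot‖R_L = 1.990 kΩ, so V = 16.6 × 1.990/6.230 = 5.30 V.

Unloaded: 6.46 V; loaded: 5.30 V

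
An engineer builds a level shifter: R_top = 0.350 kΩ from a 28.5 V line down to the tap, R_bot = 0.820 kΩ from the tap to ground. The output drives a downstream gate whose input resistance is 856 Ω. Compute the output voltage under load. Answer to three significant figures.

V_out ≈ 15.5 V

The load sits in parallel with R_bot: R_bot‖R_L = (820 × 856) / (820 + 856) = 418.8 Ω.
V_out = 28.5 × 418.8 / (350 + 418.8) = 28.5 × 418.8/768.8 = 15.5 V.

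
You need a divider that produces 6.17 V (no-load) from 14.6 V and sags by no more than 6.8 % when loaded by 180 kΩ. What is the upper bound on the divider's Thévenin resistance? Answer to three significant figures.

Loading drop = R_th/(R_th + R_L) ≤ 0.0680, so R_th ≤ R_L · ε/(1−ε) = 180 kΩ × 0.0680/0.9320 = 13.1 kΩ.
(Any R1, R2 with R2/(R1+R2) = 0.423 and R1‖R2 ≤ 13.1 kΩ will meet the spec.)

R_th ≤ 13.1 kΩ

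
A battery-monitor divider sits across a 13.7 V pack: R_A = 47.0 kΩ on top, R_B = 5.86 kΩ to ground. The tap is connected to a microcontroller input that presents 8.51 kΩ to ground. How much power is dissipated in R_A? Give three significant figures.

Total resistance from the source is R_A + (R_B‖R_L) = 50.47 kΩ, so I = 13.7/50.47 kΩ = 0.2714 mA.
P = I²·R_A = (0.2714 mA)² × 47.0 kΩ = 3.46 mW.

P ≈ 3.46 mW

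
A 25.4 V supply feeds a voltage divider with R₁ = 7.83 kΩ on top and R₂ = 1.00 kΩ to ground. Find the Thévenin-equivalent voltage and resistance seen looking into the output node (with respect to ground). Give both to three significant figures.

V_th = 2.88 V, R_th = 887 Ω

V_th is the open-circuit tap voltage: 25.4 × 1.00/(7.83 + 1.00) = 2.88 V.
With the supply zeroed, R₁ and R₂ appear in parallel from the tap: R_th = R₁‖R₂ = (7.83 × 1.00)/8.830 = 887 Ω.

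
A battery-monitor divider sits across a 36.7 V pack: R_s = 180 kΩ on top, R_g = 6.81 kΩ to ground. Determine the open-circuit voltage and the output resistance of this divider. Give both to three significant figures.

V_th is the open-circuit tap voltage: 36.7 × 6.81/(180 + 6.81) = 1.34 V.
With the supply zeroed, R_s and R_g appear in parallel from the tap: R_th = R_s‖R_g = (180 × 6.81)/186.8 = 6.56 kΩ.

V_th = 1.34 V, R_th = 6.56 kΩ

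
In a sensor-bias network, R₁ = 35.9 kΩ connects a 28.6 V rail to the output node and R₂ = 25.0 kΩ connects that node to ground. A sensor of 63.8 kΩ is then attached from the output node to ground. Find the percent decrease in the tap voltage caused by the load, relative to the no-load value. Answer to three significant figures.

The divider's output (Thévenin) resistance is R₁‖R₂ = 14.74 kΩ.
Fractional drop under load = R_th/(R_th + R_L) = 14.74 / (14.74 + 63.8) = 0.1876.
So the output falls by 18.8 %.

18.8 %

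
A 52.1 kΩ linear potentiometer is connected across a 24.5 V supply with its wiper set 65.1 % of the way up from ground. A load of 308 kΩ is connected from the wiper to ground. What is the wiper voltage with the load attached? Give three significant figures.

The wiper splits the pot into (1−α)R = 18.18 kΩ above and αR = 33.92 kΩ below.
Lower section ‖ load = 30.55 kΩ.
V_wiper = 24.5 × 30.55/(18.18 + 30.55) = 15.4 V.

V ≈ 15.4 V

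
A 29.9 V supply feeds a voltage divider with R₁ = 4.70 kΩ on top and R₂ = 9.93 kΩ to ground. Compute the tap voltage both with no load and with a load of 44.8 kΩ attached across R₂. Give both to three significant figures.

Open-circuit: V = 29.9 × 9.93/(4.70 + 9.93) = 20.3 V.
With the load, R₂ becomes R₂‖R_L = 8.128 kΩ, so V = 29.9 × 8.128/12.83 = 18.9 V.

Unloaded: 20.3 V; loaded: 18.9 V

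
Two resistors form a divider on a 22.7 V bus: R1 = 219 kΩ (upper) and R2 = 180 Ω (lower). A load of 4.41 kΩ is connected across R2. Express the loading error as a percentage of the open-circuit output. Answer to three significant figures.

The divider's output (Thévenin) resistance is R1‖R2 = 179.9 Ω.
Fractional drop under load = R_th/(R_th + R_L) = 179.9 / (179.9 + 4410) = 0.03918.
So the output falls by 3.92 %.

3.92 %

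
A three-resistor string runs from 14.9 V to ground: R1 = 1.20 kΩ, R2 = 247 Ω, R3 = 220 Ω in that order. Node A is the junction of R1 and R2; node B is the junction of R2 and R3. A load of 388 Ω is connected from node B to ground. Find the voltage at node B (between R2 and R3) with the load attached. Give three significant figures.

At node B, R3 is in parallel with the load: R3‖R_L = 140.4 Ω.
Below node A the resistance is R2 + (R3‖R_L) = 387.4 Ω, so V_A = 14.9 × 387.4/1587 = 3.636 V.
Then V_B = V_A × (R3‖R_L)/(R2 + R3‖R_L) = 3.636 × 140.4/387.4 = 1.32 V.

V ≈ 1.32 V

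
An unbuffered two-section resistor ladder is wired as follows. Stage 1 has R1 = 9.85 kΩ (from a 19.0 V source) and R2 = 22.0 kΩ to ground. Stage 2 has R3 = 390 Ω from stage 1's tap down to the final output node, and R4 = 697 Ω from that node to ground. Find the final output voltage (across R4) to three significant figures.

V_out ≈ 1.16 V

Stage 2 presents R3+R4 = 1087 Ω as a load on stage 1's tap.
Stage 1's lower leg becomes R2‖(R3+R4) = 1036 Ω, so V_mid = 19.0 × 1036/10890 = 1.808 V.
Stage 2 is itself unloaded: V_out = V_mid × R4/(R3+R4) = 1.808 × 697/1087 = 1.16 V.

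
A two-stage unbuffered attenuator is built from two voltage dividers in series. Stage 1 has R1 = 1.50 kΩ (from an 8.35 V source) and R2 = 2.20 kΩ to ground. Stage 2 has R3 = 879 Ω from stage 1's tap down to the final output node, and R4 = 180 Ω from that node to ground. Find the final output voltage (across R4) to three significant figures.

V_out ≈ 0.458 V

Stage 2 presents R3+R4 = 1059 Ω as a load on stage 1's tap.
Stage 1's lower leg becomes R2‖(R3+R4) = 714.9 Ω, so V_mid = 8.35 × 714.9/2215 = 2.695 V.
Stage 2 is itself unloaded: V_out = V_mid × R4/(R3+R4) = 2.695 × 180/1059 = 0.458 V.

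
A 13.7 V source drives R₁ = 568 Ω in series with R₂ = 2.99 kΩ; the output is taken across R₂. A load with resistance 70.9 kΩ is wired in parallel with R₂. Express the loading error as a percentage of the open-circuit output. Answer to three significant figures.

0.669 %

The divider's output (Thévenin) resistance is R₁‖R₂ = 477.3 Ω.
Fractional drop under load = R_th/(R_th + R_L) = 477.3 / (477.3 + 70900) = 0.006687.
So the output falls by 0.669 %.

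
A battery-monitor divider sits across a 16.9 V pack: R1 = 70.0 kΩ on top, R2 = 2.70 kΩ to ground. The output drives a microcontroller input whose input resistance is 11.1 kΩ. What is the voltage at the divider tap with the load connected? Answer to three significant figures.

V_out ≈ 0.509 V

The load sits in parallel with R2: R2‖R_L = (2.70 × 11.1) / (2.70 + 11.1) = 2.172 kΩ.
V_out = 16.9 × 2.172 / (70.0 + 2.172) = 16.9 × 2.172/72.17 = 0.509 V.
(Unloaded it would have been 0.628 V.)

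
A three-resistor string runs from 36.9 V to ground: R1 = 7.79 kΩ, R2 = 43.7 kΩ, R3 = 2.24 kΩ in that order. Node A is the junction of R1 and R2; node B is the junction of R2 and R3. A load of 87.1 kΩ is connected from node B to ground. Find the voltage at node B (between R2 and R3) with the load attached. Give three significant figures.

V ≈ 1.50 V

At node B, R3 is in parallel with the load: R3‖R_L = 2.184 kΩ.
Below node A the resistance is R2 + (R3‖R_L) = 45.88 kΩ, so V_A = 36.9 × 45.88/53.67 = 31.54 V.
Then V_B = V_A × (R3‖R_L)/(R2 + R3‖R_L) = 31.54 × 2.184/45.88 = 1.50 V.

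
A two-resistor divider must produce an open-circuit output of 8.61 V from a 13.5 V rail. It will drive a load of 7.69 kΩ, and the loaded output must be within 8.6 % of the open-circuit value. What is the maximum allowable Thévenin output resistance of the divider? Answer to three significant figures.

R_th ≤ 724 Ω

Loading drop = R_th/(R_th + R_L) ≤ 0.0860, so R_th ≤ R_L · ε/(1−ε) = 7.69 kΩ × 0.0860/0.9140 = 724 Ω.
(Any R1, R2 with R2/(R1+R2) = 0.638 and R1‖R2 ≤ 724 Ω will meet the spec.)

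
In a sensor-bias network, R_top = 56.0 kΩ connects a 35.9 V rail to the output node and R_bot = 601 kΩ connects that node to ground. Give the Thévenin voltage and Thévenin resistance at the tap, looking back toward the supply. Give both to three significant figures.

V_th = 32.8 V, R_th = 51.2 kΩ

V_th is the open-circuit tap voltage: 35.9 × 601/(56.0 + 601) = 32.8 V.
With the supply zeroed, R_top and R_bot appear in parallel from the tap: R_th = R_top‖R_bot = (56.0 × 601)/657.0 = 51.2 kΩ.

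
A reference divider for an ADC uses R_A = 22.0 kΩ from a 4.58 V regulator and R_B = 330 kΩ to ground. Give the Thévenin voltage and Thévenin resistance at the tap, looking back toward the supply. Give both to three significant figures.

V_th = 4.29 V, R_th = 20.6 kΩ

V_th is the open-circuit tap voltage: 4.58 × 330/(22.0 + 330) = 4.29 V.
With the supply zeroed, R_A and R_B appear in parallel from the tap: R_th = R_A‖R_B = (22.0 × 330)/352.0 = 20.6 kΩ.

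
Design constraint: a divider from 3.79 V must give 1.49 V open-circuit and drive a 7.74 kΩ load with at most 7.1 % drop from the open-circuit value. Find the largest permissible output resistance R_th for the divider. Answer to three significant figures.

Loading drop = R_th/(R_th + R_L) ≤ 0.0710, so R_th ≤ R_L · ε/(1−ε) = 7.74 kΩ × 0.0710/0.9290 = 592 Ω.

R_th ≤ 592 Ω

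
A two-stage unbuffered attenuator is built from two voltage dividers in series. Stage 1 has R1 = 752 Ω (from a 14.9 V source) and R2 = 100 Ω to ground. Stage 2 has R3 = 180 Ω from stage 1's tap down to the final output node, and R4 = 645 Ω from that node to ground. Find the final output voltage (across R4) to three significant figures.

Stage 2 presents R3+R4 = 825.0 Ω as a load on stage 1's tap.
Stage 1's lower leg becomes R2‖(R3+R4) = 89.19 Ω, so V_mid = 14.9 × 89.19/841.2 = 1.580 V.
Stage 2 is itself unloaded: V_out = V_mid × R4/(R3+R4) = 1.580 × 645/825.0 = 1.24 V.

V_out ≈ 1.24 V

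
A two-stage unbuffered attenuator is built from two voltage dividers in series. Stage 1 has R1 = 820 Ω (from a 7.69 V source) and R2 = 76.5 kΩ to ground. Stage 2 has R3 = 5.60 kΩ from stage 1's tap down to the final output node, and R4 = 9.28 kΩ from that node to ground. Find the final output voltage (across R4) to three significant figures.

V_out ≈ 4.50 V

Stage 2 presents R3+R4 = 14880 Ω as a load on stage 1's tap.
Stage 1's lower leg becomes R2‖(R3+R4) = 12460 Ω, so V_mid = 7.69 × 12460/13280 = 7.215 V.
Stage 2 is itself unloaded: V_out = V_mid × R4/(R3+R4) = 7.215 × 9280/14880 = 4.50 V.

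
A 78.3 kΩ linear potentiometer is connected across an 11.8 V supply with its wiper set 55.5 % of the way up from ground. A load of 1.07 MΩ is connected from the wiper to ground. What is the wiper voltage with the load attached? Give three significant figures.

The wiper splits the pot into (1−α)R = 34.84 kΩ above and αR = 43.46 kΩ below.
Lower section ‖ load = 41.76 kΩ.
V_wiper = 11.8 × 41.76/(34.84 + 41.76) = 6.43 V.

V ≈ 6.43 V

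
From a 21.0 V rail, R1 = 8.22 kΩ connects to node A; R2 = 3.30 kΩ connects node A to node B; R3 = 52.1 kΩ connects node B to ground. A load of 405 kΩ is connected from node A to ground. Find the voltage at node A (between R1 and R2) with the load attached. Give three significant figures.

V ≈ 18.0 V

Below node A the series string R2+R3 = 55.40 kΩ sits in parallel with the 405 kΩ load: 48.73 kΩ.
V_A = 21.0 × 48.73/(8.22 + 48.73) = 18.0 V.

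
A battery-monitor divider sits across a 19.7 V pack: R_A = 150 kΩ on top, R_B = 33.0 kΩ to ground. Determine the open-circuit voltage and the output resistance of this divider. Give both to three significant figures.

V_th is the open-circuit tap voltage: 19.7 × 33.0/(150 + 33.0) = 3.55 V.
With the supply zeroed, R_A and R_B appear in parallel from the tap: R_th = R_A‖R_B = (150 × 33.0)/183.0 = 27.0 kΩ.

V_th = 3.55 V, R_th = 27.0 kΩ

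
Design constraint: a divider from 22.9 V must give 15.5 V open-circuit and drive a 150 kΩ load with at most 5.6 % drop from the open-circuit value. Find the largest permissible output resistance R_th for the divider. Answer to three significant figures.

R_th ≤ 8.90 kΩ

Loading drop = R_th/(R_th + R_L) ≤ 0.0560, so R_th ≤ R_L · ε/(1−ε) = 150 kΩ × 0.0560/0.9440 = 8.90 kΩ.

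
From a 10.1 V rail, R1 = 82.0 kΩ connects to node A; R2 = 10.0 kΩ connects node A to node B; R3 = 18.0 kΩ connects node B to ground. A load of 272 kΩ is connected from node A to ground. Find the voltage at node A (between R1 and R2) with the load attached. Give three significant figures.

V ≈ 2.39 V

Below node A the series string R2+R3 = 28.00 kΩ sits in parallel with the 272 kΩ load: 25.39 kΩ.
V_A = 10.1 × 25.39/(82.0 + 25.39) = 2.39 V.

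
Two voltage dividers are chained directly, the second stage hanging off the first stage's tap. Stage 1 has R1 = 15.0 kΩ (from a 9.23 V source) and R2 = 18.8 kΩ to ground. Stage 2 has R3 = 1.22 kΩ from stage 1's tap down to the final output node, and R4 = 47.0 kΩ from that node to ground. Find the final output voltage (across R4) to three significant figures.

V_out ≈ 4.27 V

Stage 2 presents R3+R4 = 48.22 kΩ as a load on stage 1's tap.
Stage 1's lower leg becomes R2‖(R3+R4) = 13.53 kΩ, so V_mid = 9.23 × 13.53/28.53 = 4.377 V.
Stage 2 is itself unloaded: V_out = V_mid × R4/(R3+R4) = 4.377 × 47.0/48.22 = 4.27 V.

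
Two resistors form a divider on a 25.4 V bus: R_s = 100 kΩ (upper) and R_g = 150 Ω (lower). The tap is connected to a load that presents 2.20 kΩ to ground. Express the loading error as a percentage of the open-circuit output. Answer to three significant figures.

6.37 %

The divider's output (Thévenin) resistance is R_s‖R_g = 149.8 Ω.
Fractional drop under load = R_th/(R_th + R_L) = 149.8 / (149.8 + 2200) = 0.06374.
So the output falls by 6.37 %.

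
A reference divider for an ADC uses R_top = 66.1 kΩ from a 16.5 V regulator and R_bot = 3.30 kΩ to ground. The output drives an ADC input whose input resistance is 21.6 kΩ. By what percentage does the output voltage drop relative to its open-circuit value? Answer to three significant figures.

The divider's output (Thévenin) resistance is R_top‖R_bot = 3.143 kΩ.
Fractional drop under load = R_th/(R_th + R_L) = 3.143 / (3.143 + 21.6) = 0.1270.
So the output falls by 12.7 %.

12.7 %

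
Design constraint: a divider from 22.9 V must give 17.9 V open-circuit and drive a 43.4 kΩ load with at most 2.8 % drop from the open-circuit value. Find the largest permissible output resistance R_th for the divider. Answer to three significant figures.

Loading drop = R_th/(R_th + R_L) ≤ 0.0280, so R_th ≤ R_L · ε/(1−ε) = 43.4 kΩ × 0.0280/0.9720 = 1.25 kΩ.
(Any R1, R2 with R2/(R1+R2) = 0.782 and R1‖R2 ≤ 1.25 kΩ will meet the spec.)

R_th ≤ 1.25 kΩ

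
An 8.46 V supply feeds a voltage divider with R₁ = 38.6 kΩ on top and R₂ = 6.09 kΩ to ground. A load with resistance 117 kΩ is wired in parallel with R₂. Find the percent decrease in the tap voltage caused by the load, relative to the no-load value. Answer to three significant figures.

The divider's output (Thévenin) resistance is R₁‖R₂ = 5.260 kΩ.
Fractional drop under load = R_th/(R_th + R_L) = 5.260 / (5.260 + 117) = 0.04302.
So the output falls by 4.30 %.

4.30 %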